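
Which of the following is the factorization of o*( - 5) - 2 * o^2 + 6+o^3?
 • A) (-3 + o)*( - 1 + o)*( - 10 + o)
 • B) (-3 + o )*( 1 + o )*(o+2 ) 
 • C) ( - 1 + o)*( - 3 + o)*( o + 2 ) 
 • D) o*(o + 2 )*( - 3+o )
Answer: C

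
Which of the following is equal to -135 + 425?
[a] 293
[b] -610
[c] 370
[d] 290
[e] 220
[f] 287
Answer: d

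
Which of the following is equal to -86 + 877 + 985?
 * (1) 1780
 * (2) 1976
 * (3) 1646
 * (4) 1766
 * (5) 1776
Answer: 5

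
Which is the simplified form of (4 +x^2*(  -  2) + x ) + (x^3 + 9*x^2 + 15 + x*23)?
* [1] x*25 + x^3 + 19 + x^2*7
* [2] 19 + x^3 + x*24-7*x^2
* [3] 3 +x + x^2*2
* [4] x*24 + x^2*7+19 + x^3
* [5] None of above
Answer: 4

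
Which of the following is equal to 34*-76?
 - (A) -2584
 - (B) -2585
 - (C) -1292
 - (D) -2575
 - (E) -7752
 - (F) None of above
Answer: A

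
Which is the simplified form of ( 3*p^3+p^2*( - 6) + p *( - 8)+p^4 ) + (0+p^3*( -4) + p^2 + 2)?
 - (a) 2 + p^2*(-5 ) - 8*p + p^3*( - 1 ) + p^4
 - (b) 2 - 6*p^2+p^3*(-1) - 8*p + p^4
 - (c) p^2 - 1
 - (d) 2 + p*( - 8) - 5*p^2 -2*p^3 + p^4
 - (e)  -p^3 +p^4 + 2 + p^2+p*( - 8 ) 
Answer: a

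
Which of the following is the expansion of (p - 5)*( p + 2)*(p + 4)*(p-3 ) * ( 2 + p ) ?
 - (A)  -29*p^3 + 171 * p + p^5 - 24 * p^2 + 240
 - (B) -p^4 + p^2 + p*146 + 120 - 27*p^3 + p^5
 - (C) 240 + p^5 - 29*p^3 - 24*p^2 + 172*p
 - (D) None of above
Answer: C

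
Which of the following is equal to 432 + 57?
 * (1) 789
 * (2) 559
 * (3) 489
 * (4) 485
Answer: 3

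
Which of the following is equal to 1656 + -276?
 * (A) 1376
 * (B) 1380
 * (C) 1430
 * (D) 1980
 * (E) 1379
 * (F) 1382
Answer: B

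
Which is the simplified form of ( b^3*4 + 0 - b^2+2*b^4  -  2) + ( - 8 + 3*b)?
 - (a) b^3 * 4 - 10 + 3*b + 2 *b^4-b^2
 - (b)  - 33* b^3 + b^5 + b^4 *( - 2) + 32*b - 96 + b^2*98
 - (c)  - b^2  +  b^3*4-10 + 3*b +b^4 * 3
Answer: a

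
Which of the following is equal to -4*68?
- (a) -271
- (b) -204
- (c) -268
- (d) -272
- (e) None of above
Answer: d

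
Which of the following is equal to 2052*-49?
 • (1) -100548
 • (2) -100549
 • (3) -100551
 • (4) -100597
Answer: 1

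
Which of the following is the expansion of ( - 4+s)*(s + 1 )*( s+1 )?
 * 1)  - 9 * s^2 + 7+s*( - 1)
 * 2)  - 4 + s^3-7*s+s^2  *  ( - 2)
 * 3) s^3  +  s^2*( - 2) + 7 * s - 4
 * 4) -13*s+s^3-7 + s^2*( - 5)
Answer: 2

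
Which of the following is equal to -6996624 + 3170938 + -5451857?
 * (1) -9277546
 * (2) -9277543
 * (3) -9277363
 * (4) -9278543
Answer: 2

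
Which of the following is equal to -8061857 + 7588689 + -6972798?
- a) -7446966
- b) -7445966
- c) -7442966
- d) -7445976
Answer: b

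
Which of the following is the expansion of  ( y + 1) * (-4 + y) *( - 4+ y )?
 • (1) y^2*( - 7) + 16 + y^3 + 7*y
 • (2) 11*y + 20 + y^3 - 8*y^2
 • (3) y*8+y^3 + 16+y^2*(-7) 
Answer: 3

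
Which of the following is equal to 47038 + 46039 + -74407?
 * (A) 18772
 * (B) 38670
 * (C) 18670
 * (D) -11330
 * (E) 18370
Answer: C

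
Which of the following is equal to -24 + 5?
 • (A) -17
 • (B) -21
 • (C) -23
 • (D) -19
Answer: D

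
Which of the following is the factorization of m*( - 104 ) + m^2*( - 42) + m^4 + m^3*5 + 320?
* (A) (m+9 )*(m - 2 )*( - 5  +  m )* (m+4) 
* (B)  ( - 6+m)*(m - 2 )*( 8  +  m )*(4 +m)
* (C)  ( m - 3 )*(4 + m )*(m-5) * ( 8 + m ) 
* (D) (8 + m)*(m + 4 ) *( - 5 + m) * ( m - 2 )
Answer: D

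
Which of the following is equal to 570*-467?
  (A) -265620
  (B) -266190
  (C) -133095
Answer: B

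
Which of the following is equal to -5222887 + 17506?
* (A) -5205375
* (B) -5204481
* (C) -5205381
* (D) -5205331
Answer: C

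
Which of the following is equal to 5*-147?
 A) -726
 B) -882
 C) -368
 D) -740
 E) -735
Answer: E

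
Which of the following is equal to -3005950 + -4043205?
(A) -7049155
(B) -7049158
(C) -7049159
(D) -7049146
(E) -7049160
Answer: A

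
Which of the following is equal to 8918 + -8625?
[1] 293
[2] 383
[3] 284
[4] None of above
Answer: 1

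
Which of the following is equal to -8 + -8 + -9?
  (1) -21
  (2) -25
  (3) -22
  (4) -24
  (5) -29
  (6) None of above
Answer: 2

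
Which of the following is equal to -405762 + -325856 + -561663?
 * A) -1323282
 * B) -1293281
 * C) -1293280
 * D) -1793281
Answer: B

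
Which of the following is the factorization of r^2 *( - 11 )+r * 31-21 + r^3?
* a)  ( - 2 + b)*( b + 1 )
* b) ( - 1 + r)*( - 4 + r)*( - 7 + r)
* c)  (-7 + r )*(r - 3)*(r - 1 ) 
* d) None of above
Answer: c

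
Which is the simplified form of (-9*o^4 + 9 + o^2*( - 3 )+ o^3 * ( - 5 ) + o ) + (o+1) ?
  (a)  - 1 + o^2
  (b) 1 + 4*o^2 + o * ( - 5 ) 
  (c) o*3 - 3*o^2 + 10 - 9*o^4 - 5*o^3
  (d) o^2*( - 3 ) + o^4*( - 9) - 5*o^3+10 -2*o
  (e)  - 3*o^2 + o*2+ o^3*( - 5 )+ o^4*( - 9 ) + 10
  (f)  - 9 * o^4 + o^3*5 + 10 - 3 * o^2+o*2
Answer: e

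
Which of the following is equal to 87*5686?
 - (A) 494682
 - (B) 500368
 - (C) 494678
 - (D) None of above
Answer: A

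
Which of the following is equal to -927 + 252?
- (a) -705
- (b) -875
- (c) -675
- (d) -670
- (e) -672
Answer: c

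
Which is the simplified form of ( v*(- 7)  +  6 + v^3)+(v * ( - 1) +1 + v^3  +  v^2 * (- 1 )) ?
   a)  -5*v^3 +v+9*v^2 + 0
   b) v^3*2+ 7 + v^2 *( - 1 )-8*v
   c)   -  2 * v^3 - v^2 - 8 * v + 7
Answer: b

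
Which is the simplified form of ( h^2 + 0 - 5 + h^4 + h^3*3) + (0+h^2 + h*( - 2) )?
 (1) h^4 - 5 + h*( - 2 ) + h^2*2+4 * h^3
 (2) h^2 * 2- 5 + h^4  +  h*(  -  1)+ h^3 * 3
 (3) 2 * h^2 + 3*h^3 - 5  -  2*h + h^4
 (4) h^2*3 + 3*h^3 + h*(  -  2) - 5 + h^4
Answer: 3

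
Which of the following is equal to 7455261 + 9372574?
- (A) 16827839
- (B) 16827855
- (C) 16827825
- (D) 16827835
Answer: D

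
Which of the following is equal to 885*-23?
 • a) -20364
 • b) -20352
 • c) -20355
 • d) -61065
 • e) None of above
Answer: c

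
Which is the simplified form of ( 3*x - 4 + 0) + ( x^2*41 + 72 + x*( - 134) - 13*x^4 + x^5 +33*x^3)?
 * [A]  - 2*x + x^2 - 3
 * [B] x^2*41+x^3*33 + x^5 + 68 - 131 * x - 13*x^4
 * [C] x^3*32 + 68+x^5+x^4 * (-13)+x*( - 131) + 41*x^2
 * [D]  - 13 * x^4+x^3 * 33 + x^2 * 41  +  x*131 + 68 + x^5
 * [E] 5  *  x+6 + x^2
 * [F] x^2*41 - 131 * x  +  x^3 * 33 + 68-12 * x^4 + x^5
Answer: B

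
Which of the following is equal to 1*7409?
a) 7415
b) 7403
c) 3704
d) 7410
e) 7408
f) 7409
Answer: f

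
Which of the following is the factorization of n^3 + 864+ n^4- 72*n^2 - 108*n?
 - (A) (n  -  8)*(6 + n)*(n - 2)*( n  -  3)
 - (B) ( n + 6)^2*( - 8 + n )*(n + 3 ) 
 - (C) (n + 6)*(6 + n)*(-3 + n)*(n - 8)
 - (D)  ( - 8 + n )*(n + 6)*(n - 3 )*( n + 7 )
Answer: C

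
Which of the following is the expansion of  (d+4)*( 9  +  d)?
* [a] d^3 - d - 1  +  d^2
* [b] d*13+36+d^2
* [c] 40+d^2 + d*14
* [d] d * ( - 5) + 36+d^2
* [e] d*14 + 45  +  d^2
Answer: b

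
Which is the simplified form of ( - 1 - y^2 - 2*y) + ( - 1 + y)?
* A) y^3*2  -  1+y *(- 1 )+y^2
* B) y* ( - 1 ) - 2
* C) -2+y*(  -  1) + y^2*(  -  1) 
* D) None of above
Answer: C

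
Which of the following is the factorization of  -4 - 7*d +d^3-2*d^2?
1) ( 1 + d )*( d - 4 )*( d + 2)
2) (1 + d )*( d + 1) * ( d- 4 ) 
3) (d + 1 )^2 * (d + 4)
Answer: 2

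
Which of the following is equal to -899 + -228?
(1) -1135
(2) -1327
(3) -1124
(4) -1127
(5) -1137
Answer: 4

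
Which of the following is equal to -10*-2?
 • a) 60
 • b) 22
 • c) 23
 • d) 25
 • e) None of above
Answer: e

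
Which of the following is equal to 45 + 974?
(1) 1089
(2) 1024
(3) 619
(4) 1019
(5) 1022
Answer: 4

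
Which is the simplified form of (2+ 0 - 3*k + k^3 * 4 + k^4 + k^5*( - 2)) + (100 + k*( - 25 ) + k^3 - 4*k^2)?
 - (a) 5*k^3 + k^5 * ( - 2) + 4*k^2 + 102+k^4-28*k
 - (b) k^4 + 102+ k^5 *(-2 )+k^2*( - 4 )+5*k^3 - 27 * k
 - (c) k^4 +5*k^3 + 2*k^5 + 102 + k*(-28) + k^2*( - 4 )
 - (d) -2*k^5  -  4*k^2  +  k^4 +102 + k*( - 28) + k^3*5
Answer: d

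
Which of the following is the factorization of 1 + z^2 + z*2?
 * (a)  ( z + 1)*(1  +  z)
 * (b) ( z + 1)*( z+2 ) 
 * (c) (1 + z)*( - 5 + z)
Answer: a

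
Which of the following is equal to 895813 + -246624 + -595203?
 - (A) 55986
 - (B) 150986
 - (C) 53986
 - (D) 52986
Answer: C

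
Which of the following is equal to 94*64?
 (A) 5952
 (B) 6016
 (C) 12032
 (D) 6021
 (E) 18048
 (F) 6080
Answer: B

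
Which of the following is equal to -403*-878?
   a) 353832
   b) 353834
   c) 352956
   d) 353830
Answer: b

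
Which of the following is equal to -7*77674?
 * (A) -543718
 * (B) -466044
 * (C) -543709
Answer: A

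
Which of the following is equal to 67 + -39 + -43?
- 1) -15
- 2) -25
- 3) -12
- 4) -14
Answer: 1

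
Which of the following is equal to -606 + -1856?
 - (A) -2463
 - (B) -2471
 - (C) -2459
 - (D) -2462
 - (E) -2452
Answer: D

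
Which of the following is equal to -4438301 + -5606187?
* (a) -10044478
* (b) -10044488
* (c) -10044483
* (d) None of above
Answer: b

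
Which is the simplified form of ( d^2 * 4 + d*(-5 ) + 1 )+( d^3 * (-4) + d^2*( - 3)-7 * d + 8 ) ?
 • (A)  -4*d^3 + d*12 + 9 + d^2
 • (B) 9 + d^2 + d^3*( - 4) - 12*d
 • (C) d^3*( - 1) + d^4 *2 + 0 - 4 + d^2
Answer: B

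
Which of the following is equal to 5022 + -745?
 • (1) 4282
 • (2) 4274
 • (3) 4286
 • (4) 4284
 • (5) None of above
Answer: 5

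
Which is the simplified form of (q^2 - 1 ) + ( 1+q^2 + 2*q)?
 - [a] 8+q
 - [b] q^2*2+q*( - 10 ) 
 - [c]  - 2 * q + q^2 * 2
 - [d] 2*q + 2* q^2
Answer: d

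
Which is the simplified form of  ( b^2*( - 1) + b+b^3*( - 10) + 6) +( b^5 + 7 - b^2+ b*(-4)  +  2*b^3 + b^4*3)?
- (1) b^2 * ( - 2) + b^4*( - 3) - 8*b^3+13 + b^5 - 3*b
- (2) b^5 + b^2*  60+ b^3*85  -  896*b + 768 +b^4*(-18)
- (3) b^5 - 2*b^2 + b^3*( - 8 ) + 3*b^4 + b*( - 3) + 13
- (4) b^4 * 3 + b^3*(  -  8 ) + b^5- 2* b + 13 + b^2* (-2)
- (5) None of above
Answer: 3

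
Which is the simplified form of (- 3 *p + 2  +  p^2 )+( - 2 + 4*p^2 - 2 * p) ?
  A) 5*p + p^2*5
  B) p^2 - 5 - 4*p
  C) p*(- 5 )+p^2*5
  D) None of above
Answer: C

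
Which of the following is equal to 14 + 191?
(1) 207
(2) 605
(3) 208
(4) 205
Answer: 4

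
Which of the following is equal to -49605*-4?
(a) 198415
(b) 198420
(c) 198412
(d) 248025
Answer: b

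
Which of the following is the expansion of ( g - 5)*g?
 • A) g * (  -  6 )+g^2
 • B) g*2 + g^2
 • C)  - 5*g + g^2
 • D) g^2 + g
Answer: C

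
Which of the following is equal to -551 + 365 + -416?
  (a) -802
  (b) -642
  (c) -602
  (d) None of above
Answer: c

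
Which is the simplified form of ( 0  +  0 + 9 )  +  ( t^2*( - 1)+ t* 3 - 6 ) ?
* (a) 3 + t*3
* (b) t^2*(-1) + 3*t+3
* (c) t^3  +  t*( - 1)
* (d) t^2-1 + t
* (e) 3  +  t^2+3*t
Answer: b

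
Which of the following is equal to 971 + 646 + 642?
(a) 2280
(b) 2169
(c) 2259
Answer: c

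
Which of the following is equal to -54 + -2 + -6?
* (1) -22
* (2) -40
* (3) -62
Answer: 3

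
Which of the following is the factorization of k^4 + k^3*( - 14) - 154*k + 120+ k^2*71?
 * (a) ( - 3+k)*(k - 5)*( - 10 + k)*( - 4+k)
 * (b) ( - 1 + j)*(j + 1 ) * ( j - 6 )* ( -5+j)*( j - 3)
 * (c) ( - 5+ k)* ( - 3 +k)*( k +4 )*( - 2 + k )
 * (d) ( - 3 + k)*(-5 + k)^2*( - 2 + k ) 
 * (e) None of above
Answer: e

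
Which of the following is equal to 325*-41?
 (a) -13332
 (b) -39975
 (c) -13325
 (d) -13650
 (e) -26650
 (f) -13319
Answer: c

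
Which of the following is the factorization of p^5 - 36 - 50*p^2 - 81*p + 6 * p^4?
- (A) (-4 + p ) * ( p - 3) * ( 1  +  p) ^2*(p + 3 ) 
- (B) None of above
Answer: B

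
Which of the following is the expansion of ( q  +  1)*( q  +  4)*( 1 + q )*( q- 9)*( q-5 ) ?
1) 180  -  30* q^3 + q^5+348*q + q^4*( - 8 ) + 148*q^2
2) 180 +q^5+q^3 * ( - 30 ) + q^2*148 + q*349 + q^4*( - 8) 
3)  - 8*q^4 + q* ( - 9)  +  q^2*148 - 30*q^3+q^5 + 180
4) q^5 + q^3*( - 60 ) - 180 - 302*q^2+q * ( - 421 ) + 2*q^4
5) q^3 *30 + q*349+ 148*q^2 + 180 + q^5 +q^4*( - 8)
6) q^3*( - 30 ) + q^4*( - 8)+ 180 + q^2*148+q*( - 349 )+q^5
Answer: 2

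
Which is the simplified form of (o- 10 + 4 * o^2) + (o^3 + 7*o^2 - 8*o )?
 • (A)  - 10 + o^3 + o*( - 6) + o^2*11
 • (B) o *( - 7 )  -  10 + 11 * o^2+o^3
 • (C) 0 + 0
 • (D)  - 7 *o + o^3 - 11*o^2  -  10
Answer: B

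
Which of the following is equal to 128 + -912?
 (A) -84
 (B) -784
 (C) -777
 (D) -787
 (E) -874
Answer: B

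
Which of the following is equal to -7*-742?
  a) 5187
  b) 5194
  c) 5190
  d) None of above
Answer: b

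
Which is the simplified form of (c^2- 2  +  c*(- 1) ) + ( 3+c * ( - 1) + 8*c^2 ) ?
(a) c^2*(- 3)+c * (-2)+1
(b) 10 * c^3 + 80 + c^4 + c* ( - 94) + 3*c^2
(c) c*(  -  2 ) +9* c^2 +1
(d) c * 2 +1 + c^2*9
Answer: c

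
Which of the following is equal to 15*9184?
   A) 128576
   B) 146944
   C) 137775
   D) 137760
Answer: D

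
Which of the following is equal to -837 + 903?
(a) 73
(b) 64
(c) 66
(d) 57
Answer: c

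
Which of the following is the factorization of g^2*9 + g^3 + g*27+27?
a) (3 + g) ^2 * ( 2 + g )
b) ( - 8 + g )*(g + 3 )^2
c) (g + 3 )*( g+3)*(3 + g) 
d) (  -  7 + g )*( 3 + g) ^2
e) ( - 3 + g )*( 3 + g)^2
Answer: c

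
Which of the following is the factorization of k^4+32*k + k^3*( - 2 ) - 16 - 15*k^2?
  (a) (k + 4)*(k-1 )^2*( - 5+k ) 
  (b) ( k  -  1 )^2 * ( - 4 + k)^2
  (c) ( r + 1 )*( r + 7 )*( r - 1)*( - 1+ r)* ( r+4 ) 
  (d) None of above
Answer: d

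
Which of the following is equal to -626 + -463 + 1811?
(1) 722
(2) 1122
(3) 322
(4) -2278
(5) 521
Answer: 1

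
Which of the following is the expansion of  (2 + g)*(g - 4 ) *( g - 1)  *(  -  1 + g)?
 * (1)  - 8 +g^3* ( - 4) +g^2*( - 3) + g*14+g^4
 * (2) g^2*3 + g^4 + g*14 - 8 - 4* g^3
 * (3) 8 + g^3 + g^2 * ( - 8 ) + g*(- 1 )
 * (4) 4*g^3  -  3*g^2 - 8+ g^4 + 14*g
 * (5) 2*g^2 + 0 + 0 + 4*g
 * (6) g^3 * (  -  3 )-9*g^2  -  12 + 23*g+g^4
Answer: 1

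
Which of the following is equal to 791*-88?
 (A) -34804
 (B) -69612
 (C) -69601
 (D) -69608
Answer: D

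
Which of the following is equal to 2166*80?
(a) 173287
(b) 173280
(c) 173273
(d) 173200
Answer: b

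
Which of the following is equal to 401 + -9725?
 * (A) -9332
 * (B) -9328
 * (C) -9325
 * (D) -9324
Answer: D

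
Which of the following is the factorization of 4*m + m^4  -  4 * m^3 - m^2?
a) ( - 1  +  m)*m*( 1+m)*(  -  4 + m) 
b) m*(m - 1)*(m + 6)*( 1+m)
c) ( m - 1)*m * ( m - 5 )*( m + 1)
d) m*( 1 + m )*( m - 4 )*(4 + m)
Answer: a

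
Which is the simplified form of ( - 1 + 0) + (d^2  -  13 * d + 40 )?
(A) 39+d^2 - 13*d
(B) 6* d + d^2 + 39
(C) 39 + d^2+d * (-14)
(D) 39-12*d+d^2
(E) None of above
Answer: A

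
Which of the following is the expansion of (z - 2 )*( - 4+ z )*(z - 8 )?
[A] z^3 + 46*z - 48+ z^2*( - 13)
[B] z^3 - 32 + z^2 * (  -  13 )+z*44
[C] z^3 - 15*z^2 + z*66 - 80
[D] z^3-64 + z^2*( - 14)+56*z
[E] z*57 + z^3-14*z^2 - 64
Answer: D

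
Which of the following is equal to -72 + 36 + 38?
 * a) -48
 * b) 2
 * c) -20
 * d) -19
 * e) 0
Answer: b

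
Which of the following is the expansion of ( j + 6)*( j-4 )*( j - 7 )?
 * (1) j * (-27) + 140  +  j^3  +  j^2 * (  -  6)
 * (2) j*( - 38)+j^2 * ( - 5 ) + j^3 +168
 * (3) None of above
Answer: 2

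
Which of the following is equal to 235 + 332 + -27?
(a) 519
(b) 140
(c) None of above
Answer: c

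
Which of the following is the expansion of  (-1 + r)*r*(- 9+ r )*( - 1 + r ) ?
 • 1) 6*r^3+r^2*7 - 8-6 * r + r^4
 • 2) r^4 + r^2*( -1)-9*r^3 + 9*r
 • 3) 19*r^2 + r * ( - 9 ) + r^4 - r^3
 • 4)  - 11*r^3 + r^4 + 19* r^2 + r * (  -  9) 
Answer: 4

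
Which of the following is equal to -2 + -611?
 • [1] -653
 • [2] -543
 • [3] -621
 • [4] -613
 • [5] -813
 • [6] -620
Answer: 4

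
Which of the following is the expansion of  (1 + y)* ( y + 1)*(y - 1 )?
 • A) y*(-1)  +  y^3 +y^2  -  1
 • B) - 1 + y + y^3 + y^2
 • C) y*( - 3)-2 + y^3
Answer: A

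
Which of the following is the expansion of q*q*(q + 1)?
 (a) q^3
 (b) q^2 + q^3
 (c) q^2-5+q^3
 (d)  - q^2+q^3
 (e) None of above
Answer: b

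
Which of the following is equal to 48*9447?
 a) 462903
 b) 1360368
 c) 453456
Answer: c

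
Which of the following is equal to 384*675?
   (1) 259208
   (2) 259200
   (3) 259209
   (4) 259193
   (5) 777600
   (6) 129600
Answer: 2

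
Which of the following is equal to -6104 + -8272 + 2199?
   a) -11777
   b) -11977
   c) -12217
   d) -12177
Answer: d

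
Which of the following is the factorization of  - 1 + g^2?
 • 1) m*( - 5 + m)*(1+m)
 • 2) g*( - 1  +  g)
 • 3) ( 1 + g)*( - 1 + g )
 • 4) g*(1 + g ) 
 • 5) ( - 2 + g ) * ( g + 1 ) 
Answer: 3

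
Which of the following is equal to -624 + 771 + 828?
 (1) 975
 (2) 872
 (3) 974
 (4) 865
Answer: 1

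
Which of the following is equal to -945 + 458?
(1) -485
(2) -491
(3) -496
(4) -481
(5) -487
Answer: 5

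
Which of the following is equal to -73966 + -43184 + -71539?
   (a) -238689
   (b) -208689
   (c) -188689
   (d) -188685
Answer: c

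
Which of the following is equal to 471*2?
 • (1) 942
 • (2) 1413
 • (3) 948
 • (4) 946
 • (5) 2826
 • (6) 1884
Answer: 1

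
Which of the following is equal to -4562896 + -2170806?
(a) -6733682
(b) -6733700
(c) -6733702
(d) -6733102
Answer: c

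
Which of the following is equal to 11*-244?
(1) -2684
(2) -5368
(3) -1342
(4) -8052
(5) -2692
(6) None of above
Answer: 1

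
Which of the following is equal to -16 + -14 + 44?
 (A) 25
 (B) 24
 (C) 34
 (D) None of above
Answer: D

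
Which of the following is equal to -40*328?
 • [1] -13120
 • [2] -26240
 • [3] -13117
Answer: 1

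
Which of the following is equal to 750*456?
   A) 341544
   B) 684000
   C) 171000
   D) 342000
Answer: D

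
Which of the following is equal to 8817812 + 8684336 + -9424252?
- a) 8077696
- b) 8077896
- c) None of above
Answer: b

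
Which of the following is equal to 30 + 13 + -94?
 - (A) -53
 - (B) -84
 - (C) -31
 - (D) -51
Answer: D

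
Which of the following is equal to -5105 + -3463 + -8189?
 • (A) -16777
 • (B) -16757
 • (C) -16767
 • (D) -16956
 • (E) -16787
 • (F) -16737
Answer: B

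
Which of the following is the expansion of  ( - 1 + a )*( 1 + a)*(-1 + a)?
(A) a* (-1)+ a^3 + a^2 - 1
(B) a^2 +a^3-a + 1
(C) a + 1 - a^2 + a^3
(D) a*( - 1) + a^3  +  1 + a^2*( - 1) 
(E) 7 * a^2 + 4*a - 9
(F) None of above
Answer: D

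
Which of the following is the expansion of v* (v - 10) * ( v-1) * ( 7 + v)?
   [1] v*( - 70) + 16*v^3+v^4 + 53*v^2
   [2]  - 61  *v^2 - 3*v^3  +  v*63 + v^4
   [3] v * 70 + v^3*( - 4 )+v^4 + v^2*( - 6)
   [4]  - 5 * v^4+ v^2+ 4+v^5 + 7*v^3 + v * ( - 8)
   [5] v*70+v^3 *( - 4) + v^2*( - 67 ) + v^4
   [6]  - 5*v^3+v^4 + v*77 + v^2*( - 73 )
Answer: 5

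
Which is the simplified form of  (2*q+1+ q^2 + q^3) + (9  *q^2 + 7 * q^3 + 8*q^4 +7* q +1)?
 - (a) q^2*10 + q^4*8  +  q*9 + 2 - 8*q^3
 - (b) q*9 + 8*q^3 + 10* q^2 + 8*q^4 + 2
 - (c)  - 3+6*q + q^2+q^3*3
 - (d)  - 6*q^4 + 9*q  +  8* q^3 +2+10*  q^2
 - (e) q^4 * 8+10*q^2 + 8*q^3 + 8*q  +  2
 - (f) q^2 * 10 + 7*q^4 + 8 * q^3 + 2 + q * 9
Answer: b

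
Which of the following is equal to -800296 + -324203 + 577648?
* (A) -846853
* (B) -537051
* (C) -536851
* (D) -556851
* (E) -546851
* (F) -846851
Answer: E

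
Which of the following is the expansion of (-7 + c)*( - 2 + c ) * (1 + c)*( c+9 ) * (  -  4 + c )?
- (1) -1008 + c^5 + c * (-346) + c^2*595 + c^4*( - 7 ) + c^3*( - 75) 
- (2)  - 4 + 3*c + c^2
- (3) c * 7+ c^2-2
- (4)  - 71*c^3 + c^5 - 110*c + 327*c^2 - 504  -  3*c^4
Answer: 4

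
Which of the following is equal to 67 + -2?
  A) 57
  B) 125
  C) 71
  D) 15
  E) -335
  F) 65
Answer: F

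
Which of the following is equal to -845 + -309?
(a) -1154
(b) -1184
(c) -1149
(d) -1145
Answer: a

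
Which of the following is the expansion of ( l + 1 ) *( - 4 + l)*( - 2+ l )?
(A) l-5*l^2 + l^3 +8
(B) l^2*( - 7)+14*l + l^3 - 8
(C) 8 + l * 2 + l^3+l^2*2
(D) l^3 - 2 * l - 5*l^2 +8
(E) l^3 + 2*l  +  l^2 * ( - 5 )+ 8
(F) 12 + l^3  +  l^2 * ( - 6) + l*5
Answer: E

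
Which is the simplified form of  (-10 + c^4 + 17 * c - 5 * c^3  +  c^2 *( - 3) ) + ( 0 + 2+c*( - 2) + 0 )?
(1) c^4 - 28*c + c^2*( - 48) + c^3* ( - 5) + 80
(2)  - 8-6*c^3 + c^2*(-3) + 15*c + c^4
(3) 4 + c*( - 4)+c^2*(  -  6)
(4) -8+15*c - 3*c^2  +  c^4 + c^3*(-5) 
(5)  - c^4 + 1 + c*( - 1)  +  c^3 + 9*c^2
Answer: 4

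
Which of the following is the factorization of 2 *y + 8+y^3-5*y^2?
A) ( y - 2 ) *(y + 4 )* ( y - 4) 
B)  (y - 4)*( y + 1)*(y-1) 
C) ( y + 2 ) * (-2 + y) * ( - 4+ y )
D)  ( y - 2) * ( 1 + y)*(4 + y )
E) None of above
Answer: E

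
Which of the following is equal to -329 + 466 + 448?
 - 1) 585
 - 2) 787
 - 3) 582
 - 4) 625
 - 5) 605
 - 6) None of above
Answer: 1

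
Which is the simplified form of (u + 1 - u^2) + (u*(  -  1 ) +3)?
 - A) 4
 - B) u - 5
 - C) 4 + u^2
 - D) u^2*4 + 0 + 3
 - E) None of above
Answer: E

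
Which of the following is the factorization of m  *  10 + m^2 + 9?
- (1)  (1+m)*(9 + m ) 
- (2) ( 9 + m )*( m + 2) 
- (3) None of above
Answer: 1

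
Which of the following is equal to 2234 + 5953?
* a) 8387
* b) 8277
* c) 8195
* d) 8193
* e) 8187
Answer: e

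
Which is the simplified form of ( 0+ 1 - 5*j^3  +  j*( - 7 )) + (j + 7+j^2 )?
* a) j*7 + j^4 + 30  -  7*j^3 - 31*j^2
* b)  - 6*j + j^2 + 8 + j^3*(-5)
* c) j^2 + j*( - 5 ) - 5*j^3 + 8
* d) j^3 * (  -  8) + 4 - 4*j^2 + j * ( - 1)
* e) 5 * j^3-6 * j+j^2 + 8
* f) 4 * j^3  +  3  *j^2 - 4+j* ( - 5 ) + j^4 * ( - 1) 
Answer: b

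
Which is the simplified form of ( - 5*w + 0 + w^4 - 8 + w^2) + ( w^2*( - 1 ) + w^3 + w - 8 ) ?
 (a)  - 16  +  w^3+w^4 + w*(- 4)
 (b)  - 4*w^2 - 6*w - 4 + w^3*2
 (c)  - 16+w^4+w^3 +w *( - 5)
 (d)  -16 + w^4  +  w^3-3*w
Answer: a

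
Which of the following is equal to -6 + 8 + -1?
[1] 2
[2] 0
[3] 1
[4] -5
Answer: 3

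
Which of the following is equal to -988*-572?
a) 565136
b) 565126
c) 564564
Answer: a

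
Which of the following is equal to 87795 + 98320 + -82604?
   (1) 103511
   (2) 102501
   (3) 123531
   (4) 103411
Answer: 1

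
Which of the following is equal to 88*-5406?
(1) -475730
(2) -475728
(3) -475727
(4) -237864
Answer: 2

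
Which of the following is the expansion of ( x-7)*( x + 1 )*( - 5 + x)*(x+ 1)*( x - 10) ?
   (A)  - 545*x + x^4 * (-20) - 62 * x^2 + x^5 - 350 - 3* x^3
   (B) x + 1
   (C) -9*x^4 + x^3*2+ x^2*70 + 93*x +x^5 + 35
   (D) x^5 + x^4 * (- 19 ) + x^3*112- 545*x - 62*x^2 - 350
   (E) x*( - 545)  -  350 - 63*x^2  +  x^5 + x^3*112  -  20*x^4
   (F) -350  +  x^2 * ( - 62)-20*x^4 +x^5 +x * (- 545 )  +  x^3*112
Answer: F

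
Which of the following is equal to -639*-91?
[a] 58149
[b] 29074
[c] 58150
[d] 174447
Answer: a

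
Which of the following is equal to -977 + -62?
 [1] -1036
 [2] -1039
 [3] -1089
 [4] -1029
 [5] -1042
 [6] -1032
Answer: 2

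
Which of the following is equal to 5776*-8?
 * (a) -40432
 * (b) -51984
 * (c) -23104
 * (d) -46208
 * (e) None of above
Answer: d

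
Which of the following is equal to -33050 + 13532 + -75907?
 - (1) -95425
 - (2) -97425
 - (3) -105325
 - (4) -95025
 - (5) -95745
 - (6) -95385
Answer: 1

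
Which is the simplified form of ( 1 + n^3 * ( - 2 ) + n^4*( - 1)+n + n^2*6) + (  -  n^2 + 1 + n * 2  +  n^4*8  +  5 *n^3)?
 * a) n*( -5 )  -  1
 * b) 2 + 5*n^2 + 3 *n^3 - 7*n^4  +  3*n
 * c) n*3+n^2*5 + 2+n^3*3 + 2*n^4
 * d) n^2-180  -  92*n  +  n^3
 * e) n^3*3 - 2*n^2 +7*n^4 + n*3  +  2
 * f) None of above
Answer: f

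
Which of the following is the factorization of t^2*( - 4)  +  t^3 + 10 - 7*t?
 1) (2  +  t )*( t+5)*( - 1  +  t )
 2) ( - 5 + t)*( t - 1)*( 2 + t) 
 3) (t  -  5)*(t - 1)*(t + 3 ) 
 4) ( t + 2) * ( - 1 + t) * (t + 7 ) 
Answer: 2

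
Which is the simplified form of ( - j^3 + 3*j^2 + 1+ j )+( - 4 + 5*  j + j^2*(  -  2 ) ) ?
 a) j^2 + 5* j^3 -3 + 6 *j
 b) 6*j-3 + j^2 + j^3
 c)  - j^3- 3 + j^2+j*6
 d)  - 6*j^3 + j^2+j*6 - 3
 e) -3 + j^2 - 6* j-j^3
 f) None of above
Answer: c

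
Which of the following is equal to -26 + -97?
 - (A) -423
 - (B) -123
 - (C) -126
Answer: B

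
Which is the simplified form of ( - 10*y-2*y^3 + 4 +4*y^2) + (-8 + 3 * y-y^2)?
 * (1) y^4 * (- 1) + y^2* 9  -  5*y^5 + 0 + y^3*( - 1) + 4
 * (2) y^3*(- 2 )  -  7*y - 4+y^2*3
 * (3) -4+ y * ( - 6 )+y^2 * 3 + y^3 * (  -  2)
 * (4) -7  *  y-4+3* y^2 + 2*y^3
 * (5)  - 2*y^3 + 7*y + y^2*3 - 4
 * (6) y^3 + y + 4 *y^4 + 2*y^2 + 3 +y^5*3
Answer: 2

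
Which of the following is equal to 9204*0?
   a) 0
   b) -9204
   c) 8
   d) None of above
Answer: a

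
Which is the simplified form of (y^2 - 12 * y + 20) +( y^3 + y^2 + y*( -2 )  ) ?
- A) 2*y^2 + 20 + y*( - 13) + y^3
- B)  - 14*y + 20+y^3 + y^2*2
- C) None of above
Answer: B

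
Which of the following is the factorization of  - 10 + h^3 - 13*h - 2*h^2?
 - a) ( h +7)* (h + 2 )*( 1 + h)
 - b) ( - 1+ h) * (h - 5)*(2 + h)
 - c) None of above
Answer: c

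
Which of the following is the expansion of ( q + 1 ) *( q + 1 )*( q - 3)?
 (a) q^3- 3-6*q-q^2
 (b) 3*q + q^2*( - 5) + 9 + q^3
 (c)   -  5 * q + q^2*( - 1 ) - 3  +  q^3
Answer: c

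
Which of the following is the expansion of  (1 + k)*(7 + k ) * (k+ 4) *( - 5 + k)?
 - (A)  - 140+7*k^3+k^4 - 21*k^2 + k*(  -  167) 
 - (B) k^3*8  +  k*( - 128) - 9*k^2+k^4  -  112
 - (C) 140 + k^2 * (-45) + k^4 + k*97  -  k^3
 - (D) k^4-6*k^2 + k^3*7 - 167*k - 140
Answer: A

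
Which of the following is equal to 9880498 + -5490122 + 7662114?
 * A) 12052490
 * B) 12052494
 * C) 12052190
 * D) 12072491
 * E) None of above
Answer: A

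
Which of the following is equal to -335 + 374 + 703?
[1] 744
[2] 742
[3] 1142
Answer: 2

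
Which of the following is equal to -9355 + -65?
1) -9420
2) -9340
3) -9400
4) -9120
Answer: 1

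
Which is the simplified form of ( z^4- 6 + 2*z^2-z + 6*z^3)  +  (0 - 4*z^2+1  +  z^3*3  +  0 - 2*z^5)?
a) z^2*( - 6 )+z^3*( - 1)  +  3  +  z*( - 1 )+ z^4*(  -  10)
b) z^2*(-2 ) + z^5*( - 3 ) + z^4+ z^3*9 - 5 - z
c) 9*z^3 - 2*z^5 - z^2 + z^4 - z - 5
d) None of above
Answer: d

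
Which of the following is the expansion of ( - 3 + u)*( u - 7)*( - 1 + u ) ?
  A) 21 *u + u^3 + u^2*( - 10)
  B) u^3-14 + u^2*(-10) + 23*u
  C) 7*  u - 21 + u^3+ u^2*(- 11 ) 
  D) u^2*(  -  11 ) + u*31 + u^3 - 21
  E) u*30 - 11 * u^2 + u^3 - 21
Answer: D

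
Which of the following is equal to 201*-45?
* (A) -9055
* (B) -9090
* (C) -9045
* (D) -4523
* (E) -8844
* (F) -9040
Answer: C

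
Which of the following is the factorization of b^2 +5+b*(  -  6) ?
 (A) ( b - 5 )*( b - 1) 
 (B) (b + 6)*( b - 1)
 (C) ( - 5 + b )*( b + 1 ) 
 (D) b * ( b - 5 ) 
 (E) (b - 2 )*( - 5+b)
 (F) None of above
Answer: A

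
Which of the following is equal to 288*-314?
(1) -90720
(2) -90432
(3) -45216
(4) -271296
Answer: 2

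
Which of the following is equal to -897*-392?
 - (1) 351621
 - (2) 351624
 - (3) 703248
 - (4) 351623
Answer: 2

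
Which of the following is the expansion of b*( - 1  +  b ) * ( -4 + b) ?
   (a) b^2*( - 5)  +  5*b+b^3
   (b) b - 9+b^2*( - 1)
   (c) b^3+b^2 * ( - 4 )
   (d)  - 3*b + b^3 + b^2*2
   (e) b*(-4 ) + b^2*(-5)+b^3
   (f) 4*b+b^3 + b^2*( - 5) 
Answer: f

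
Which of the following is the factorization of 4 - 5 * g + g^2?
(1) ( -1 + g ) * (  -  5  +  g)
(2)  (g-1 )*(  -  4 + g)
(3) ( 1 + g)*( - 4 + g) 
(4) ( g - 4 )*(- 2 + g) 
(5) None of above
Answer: 2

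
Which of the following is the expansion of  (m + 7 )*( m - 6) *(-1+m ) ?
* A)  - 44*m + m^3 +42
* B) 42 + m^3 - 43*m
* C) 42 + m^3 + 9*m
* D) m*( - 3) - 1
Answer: B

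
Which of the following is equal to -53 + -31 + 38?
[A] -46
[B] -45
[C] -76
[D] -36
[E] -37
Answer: A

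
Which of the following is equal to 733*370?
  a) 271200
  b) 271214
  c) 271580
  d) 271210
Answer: d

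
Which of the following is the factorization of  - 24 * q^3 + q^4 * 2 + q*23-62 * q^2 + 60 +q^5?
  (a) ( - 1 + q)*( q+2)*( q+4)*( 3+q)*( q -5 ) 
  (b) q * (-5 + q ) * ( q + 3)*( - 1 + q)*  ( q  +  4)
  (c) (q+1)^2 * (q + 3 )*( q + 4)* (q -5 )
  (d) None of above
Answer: d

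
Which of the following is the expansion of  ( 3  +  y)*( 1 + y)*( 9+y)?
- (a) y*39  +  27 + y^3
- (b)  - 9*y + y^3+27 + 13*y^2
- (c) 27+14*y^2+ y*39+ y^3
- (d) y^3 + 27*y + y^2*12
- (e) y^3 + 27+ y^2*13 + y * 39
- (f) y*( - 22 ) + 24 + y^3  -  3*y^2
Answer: e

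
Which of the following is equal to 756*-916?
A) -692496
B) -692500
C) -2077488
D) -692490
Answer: A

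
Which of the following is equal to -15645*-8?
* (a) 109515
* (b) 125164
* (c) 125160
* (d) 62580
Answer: c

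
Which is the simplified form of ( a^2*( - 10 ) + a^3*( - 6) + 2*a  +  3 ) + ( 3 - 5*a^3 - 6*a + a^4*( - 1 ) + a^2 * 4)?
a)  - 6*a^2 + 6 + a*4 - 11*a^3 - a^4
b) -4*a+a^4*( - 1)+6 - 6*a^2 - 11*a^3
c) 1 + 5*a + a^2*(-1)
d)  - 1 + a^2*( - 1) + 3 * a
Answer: b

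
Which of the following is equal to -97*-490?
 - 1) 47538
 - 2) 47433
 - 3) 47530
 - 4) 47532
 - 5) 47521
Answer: 3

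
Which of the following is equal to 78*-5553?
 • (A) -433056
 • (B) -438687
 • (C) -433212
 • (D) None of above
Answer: D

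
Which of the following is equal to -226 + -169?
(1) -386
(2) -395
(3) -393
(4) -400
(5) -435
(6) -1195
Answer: 2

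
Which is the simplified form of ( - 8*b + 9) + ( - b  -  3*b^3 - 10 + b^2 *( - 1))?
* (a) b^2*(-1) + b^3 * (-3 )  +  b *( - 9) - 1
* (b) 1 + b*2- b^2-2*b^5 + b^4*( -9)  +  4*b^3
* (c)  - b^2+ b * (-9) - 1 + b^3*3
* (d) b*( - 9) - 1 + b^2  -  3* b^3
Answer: a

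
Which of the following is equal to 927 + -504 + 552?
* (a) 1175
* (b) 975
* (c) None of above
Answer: b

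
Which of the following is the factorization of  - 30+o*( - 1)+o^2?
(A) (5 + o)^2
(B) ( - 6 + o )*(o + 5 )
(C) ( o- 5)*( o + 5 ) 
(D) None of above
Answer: B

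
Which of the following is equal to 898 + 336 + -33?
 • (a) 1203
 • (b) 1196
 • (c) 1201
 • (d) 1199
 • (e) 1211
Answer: c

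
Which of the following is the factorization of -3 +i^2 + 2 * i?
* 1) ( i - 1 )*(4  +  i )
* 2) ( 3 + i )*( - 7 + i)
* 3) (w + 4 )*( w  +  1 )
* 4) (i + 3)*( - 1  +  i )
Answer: 4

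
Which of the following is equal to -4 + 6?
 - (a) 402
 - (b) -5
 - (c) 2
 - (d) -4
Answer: c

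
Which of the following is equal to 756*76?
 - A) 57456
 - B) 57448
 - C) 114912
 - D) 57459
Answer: A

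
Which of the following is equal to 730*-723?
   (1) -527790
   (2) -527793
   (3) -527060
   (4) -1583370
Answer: 1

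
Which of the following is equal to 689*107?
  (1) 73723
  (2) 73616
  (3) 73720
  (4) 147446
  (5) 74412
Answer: 1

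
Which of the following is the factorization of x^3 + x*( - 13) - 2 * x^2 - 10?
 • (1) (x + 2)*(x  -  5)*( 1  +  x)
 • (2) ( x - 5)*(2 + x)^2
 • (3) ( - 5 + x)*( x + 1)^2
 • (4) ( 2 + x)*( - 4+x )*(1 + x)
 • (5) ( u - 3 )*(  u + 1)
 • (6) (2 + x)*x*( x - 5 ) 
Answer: 1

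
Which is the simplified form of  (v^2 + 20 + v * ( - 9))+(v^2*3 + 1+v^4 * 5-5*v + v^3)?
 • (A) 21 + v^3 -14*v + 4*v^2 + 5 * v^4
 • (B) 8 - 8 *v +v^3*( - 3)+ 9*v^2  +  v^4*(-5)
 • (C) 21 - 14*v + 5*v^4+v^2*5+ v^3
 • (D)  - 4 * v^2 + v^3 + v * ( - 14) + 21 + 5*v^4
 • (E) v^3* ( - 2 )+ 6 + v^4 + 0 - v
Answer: A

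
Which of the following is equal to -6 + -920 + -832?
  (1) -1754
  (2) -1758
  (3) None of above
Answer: 2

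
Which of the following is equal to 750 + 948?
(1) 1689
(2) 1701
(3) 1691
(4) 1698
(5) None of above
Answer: 4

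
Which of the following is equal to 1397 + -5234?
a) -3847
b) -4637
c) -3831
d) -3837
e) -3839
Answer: d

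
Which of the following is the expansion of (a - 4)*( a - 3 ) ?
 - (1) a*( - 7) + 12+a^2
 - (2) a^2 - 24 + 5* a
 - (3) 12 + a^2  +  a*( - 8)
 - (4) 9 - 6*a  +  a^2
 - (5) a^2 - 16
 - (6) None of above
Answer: 1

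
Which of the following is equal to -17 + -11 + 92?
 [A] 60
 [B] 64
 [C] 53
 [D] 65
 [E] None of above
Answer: B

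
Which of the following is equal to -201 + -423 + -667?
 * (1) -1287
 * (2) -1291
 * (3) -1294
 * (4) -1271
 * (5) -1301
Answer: 2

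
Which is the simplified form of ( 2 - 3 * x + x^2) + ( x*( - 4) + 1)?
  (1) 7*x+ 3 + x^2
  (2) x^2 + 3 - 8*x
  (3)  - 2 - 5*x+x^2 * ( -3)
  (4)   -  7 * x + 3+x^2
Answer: 4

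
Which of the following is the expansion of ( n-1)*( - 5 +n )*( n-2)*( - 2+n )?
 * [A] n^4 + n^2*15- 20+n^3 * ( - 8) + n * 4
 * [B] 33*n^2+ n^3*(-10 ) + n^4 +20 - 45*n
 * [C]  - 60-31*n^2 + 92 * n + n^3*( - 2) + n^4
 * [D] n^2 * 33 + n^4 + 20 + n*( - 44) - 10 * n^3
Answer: D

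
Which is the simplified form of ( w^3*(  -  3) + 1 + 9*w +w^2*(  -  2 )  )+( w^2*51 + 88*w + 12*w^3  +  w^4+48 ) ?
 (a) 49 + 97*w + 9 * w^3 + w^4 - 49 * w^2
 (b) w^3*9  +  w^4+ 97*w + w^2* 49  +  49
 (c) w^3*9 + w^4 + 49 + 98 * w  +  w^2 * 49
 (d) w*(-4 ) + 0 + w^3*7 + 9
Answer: b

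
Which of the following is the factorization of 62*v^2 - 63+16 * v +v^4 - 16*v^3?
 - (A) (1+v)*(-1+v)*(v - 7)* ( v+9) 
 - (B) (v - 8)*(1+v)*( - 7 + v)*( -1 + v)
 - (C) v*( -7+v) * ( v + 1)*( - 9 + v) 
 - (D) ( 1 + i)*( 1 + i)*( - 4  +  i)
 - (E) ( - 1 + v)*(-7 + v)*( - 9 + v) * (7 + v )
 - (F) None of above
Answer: F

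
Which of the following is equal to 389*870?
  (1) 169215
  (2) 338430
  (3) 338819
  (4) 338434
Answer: 2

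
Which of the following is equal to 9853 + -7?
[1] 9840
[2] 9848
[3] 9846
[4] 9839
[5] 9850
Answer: 3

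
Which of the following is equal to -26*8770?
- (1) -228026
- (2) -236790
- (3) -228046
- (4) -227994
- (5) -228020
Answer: 5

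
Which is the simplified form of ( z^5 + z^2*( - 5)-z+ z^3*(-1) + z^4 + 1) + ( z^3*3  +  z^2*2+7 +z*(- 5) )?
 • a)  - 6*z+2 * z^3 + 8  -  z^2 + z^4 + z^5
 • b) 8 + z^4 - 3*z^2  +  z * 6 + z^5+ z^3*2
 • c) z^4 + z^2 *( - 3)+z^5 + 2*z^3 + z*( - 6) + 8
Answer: c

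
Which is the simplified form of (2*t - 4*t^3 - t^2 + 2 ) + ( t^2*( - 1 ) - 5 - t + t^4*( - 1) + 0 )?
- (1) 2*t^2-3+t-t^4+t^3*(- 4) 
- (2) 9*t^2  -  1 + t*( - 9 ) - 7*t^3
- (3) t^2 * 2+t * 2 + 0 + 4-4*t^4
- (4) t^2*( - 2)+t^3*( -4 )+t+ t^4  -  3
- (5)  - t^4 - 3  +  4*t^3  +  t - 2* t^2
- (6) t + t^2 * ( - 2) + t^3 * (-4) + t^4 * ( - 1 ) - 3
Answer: 6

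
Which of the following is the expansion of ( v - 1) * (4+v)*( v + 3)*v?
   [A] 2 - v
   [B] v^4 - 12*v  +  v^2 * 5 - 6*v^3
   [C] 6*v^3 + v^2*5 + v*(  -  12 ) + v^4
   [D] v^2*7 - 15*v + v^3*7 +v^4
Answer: C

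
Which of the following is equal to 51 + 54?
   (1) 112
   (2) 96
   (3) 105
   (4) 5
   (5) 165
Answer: 3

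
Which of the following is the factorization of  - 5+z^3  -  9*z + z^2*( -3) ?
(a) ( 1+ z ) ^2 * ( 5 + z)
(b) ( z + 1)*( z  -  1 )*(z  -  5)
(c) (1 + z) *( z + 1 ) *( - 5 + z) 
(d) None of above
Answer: c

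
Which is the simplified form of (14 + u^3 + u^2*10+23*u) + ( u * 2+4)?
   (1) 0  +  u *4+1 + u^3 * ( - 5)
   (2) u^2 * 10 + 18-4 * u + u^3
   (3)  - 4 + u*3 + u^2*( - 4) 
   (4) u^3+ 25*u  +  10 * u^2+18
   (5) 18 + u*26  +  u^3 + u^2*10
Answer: 4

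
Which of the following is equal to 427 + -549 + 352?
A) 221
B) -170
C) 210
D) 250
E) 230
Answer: E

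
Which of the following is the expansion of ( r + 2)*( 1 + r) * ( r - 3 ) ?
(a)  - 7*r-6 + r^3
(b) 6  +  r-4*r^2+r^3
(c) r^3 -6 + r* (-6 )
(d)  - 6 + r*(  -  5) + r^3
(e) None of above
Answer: a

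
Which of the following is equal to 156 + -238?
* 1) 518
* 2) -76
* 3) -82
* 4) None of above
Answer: 3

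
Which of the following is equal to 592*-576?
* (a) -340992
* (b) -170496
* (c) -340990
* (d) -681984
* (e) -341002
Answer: a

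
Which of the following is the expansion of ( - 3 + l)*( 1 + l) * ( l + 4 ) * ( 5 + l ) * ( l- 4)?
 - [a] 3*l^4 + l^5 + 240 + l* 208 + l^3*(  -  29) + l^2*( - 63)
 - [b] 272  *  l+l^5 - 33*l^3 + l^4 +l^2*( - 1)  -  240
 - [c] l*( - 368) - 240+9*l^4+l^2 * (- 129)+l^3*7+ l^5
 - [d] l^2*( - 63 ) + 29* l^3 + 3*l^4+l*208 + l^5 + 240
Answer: a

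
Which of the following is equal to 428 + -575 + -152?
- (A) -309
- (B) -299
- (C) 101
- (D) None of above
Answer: B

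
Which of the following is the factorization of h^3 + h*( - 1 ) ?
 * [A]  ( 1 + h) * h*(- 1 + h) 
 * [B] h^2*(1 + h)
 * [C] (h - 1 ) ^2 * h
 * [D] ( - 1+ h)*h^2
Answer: A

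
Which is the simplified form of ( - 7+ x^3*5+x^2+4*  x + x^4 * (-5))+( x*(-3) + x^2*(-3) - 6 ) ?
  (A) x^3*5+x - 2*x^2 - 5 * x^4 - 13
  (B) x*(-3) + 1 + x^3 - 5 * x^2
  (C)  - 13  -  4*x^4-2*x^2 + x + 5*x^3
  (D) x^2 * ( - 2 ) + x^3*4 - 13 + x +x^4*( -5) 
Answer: A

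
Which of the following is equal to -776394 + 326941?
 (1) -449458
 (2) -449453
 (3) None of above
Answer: 2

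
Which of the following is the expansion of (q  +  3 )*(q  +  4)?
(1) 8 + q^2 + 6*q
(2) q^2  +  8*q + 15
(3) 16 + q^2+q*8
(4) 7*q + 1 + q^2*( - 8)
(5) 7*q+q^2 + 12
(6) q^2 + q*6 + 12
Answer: 5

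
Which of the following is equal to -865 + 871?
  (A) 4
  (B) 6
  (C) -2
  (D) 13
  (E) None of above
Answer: B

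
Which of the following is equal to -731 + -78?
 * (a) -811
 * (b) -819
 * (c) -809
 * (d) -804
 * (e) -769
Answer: c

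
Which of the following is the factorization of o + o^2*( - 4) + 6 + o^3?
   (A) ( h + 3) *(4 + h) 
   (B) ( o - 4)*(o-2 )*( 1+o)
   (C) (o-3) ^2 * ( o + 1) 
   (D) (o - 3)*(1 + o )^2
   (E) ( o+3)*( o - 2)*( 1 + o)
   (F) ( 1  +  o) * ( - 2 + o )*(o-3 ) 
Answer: F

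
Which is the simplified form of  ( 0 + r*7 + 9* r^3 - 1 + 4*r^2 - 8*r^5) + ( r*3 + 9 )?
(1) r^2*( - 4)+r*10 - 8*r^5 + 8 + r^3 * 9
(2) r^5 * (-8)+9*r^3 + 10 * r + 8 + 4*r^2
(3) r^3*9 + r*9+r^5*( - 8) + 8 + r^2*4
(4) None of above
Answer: 2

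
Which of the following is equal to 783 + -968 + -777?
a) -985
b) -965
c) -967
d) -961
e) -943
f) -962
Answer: f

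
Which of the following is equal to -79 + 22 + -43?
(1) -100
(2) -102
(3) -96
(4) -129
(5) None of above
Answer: 1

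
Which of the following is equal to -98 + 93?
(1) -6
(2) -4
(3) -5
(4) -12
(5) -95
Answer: 3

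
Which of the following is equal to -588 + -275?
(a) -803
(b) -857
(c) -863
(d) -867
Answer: c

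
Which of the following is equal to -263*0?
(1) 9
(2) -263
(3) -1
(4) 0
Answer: 4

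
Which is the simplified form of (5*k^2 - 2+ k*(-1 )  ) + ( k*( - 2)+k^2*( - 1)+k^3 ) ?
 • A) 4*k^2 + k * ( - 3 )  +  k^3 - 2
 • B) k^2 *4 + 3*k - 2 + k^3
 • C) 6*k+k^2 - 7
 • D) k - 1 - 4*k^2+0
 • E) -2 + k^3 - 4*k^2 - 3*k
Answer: A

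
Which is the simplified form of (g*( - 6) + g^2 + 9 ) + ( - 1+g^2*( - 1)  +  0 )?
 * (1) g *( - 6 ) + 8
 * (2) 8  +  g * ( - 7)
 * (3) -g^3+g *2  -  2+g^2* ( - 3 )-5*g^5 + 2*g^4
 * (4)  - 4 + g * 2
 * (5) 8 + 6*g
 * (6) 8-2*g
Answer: 1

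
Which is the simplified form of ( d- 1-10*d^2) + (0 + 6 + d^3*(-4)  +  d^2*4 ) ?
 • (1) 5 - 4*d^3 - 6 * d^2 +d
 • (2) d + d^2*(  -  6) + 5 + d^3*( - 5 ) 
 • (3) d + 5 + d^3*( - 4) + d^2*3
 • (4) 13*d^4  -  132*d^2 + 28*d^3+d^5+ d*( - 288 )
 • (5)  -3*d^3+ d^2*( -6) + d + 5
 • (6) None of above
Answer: 1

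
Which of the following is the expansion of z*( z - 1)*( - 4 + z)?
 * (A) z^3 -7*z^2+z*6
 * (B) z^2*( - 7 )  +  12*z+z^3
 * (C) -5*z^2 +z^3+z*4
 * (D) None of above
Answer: C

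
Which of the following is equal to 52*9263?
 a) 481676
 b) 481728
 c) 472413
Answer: a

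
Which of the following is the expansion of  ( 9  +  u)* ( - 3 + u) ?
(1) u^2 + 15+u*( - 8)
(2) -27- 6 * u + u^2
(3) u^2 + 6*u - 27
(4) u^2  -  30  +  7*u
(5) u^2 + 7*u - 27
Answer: 3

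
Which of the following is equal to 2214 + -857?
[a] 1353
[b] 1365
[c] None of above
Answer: c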